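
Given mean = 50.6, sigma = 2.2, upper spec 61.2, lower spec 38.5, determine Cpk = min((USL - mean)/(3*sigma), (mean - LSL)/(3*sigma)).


Cpu = (61.2 - 50.6) / (3 * 2.2) = 1.61
Cpl = (50.6 - 38.5) / (3 * 2.2) = 1.83
Cpk = min(1.61, 1.83) = 1.61

1.61


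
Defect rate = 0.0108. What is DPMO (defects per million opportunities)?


DPMO = defect_rate * 1000000 = 0.0108 * 1000000

10800


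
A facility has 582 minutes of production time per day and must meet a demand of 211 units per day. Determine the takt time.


Formula: Takt Time = Available Production Time / Customer Demand
Takt = 582 min/day / 211 units/day
Takt = 2.76 min/unit

2.76 min/unit


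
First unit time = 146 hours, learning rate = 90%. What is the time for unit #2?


Formula: T_n = T_1 * (learning_rate)^(log2(n)) where learning_rate = rate/100
Doublings = log2(2) = 1
T_n = 146 * 0.9^1
T_n = 146 * 0.9 = 131.4 hours

131.4 hours


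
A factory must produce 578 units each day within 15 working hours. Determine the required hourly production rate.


Formula: Production Rate = Daily Demand / Available Hours
Rate = 578 units/day / 15 hours/day
Rate = 38.5 units/hour

38.5 units/hour


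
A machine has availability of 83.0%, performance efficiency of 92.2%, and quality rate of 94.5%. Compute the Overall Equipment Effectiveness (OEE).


Formula: OEE = Availability * Performance * Quality / 10000
A * P = 83.0% * 92.2% / 100 = 76.53%
OEE = 76.53% * 94.5% / 100 = 72.3%

72.3%


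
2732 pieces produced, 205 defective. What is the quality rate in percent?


Formula: Quality Rate = Good Pieces / Total Pieces * 100
Good pieces = 2732 - 205 = 2527
QR = 2527 / 2732 * 100 = 92.5%

92.5%


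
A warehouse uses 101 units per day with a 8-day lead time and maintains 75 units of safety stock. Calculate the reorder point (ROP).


Formula: ROP = (Daily Demand * Lead Time) + Safety Stock
Demand during lead time = 101 * 8 = 808 units
ROP = 808 + 75 = 883 units

883 units


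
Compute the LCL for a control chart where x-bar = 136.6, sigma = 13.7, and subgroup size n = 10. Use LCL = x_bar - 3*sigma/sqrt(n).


LCL = 136.6 - 3 * 13.7 / sqrt(10)

123.6


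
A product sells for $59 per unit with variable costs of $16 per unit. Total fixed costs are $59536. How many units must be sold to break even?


Formula: BEQ = Fixed Costs / (Price - Variable Cost)
Contribution margin = $59 - $16 = $43/unit
BEQ = ceil($59536 / $43/unit) = ceil(1384.56) = 1385 units

1385 units


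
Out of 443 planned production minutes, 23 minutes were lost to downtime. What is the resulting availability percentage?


Formula: Availability = (Planned Time - Downtime) / Planned Time * 100
Uptime = 443 - 23 = 420 min
Availability = 420 / 443 * 100 = 94.8%

94.8%


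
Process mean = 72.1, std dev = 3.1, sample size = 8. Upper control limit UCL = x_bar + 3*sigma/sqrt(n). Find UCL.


UCL = 72.1 + 3 * 3.1 / sqrt(8)

75.39


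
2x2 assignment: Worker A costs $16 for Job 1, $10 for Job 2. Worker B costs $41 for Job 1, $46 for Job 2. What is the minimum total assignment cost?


Option 1: A->1 + B->2 = $16 + $46 = $62
Option 2: A->2 + B->1 = $10 + $41 = $51
Min cost = min($62, $51) = $51

$51


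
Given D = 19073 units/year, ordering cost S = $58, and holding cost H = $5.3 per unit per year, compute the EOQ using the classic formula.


Formula: EOQ = sqrt(2 * D * S / H)
Numerator: 2 * 19073 * 58 = 2212468
2DS/H = 2212468 / 5.3 = 417446.8
EOQ = sqrt(417446.8) = 646.1 units

646.1 units


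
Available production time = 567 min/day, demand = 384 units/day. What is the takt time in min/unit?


Formula: Takt Time = Available Production Time / Customer Demand
Takt = 567 min/day / 384 units/day
Takt = 1.48 min/unit

1.48 min/unit


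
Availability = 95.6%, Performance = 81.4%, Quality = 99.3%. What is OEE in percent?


Formula: OEE = Availability * Performance * Quality / 10000
A * P = 95.6% * 81.4% / 100 = 77.82%
OEE = 77.82% * 99.3% / 100 = 77.3%

77.3%


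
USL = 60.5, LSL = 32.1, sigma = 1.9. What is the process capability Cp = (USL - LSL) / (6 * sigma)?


Cp = (60.5 - 32.1) / (6 * 1.9)

2.49


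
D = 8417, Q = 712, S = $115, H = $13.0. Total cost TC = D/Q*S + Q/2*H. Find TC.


TC = 8417/712 * 115 + 712/2 * 13.0

$5987.49


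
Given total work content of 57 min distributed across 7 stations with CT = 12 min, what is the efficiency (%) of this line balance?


Formula: Efficiency = Sum of Task Times / (N_stations * CT) * 100
Total station capacity = 7 stations * 12 min = 84 min
Efficiency = 57 / 84 * 100 = 67.9%

67.9%


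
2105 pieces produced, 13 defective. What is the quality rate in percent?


Formula: Quality Rate = Good Pieces / Total Pieces * 100
Good pieces = 2105 - 13 = 2092
QR = 2092 / 2105 * 100 = 99.4%

99.4%


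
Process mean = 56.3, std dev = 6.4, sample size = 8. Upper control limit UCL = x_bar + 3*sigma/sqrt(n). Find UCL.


UCL = 56.3 + 3 * 6.4 / sqrt(8)

63.09


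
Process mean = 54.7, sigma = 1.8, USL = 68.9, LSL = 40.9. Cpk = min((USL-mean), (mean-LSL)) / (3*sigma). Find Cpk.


Cpu = (68.9 - 54.7) / (3 * 1.8) = 2.63
Cpl = (54.7 - 40.9) / (3 * 1.8) = 2.56
Cpk = min(2.63, 2.56) = 2.56

2.56


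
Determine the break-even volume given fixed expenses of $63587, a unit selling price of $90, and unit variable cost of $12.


Formula: BEQ = Fixed Costs / (Price - Variable Cost)
Contribution margin = $90 - $12 = $78/unit
BEQ = ceil($63587 / $78/unit) = ceil(815.22) = 816 units

816 units


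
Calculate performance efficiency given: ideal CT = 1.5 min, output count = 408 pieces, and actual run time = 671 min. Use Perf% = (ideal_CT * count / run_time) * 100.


Formula: Performance = (Ideal CT * Total Count) / Run Time * 100
Ideal output time = 1.5 * 408 = 612.0 min
Performance = 612.0 / 671 * 100 = 91.2%

91.2%


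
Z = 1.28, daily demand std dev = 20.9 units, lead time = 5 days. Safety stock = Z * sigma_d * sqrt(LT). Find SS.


Formula: SS = z * sigma_d * sqrt(LT)
sqrt(LT) = sqrt(5) = 2.2361
SS = 1.28 * 20.9 * 2.2361
SS = 59.8 units

59.8 units


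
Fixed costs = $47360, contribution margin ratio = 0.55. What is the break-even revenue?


Formula: BER = Fixed Costs / Contribution Margin Ratio
BER = $47360 / 0.55
BER = $86109.09 (to the nearest cent)

$86109.09


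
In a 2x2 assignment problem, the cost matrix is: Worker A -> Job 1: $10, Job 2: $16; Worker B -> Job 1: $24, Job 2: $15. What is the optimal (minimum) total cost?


Option 1: A->1 + B->2 = $10 + $15 = $25
Option 2: A->2 + B->1 = $16 + $24 = $40
Min cost = min($25, $40) = $25

$25


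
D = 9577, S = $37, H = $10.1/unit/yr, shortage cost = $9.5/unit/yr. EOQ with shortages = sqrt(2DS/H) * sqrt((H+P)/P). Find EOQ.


Formula: EOQ* = sqrt(2DS/H) * sqrt((H+P)/P)
Base EOQ = sqrt(2*9577*37/10.1) = 264.89 units
Correction = sqrt((10.1+9.5)/9.5) = 1.43637
EOQ* = 264.89 * 1.43637 = 380.5 units

380.5 units


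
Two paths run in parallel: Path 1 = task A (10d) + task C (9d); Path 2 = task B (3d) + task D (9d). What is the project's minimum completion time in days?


Path 1 = 10 + 9 = 19 days
Path 2 = 3 + 9 = 12 days
Duration = max(19, 12) = 19 days

19 days


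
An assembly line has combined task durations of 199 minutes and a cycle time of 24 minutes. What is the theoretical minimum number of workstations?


Formula: N_min = ceil(Sum of Task Times / Cycle Time)
N_min = ceil(199 min / 24 min) = ceil(8.2917)
N_min = 9 stations

9


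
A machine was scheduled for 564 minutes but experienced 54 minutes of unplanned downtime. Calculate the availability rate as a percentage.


Formula: Availability = (Planned Time - Downtime) / Planned Time * 100
Uptime = 564 - 54 = 510 min
Availability = 510 / 564 * 100 = 90.4%

90.4%


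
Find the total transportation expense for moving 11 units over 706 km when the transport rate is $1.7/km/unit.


TC = dist * cost * units = 706 * 1.7 * 11 = $13202.20

$13202.20


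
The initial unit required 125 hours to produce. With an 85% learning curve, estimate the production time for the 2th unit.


Formula: T_n = T_1 * (learning_rate)^(log2(n)) where learning_rate = rate/100
Doublings = log2(2) = 1
T_n = 125 * 0.85^1
T_n = 125 * 0.85 = 106.3 hours

106.3 hours


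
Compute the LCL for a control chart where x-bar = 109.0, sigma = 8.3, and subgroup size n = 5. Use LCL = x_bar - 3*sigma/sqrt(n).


LCL = 109.0 - 3 * 8.3 / sqrt(5)

97.86


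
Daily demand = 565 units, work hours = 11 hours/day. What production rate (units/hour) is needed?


Formula: Production Rate = Daily Demand / Available Hours
Rate = 565 units/day / 11 hours/day
Rate = 51.4 units/hour

51.4 units/hour


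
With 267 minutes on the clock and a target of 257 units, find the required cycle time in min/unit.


Formula: CT = Available Time / Number of Units
CT = 267 min / 257 units
CT = 1.04 min/unit

1.04 min/unit


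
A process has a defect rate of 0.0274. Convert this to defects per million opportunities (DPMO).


DPMO = defect_rate * 1000000 = 0.0274 * 1000000

27400


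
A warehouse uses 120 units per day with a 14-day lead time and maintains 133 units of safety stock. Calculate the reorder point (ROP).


Formula: ROP = (Daily Demand * Lead Time) + Safety Stock
Demand during lead time = 120 * 14 = 1680 units
ROP = 1680 + 133 = 1813 units

1813 units


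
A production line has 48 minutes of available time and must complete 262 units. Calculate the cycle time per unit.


Formula: CT = Available Time / Number of Units
CT = 48 min / 262 units
CT = 0.18 min/unit

0.18 min/unit


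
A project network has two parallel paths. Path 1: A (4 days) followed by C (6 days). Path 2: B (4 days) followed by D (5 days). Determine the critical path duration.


Path 1 = 4 + 6 = 10 days
Path 2 = 4 + 5 = 9 days
Duration = max(10, 9) = 10 days

10 days


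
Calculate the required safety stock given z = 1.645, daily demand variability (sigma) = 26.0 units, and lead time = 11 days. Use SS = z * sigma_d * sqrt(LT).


Formula: SS = z * sigma_d * sqrt(LT)
sqrt(LT) = sqrt(11) = 3.3166
SS = 1.645 * 26.0 * 3.3166
SS = 141.9 units

141.9 units


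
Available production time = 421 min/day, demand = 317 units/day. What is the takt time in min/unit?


Formula: Takt Time = Available Production Time / Customer Demand
Takt = 421 min/day / 317 units/day
Takt = 1.33 min/unit

1.33 min/unit


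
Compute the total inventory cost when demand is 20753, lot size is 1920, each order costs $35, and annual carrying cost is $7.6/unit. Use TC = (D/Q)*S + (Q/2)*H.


TC = 20753/1920 * 35 + 1920/2 * 7.6

$7674.31


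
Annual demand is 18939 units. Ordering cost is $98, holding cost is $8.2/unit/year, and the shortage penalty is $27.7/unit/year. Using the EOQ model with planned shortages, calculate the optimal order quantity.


Formula: EOQ* = sqrt(2DS/H) * sqrt((H+P)/P)
Base EOQ = sqrt(2*18939*98/8.2) = 672.82 units
Correction = sqrt((8.2+27.7)/27.7) = 1.13843
EOQ* = 672.82 * 1.13843 = 766.0 units

766.0 units


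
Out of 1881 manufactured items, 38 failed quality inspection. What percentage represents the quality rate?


Formula: Quality Rate = Good Pieces / Total Pieces * 100
Good pieces = 1881 - 38 = 1843
QR = 1843 / 1881 * 100 = 98.0%

98.0%


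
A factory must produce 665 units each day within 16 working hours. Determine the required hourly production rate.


Formula: Production Rate = Daily Demand / Available Hours
Rate = 665 units/day / 16 hours/day
Rate = 41.6 units/hour

41.6 units/hour


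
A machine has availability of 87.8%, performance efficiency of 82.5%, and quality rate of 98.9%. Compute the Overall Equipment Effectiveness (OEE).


Formula: OEE = Availability * Performance * Quality / 10000
A * P = 87.8% * 82.5% / 100 = 72.44%
OEE = 72.44% * 98.9% / 100 = 71.6%

71.6%


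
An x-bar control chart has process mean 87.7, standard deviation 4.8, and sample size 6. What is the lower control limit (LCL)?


LCL = 87.7 - 3 * 4.8 / sqrt(6)

81.82


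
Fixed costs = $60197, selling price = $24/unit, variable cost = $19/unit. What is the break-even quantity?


Formula: BEQ = Fixed Costs / (Price - Variable Cost)
Contribution margin = $24 - $19 = $5/unit
BEQ = ceil($60197 / $5/unit) = ceil(12039.4) = 12040 units

12040 units


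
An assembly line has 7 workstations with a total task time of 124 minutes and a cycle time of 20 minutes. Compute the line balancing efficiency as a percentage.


Formula: Efficiency = Sum of Task Times / (N_stations * CT) * 100
Total station capacity = 7 stations * 20 min = 140 min
Efficiency = 124 / 140 * 100 = 88.6%

88.6%


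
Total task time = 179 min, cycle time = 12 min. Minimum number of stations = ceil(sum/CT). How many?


Formula: N_min = ceil(Sum of Task Times / Cycle Time)
N_min = ceil(179 min / 12 min) = ceil(14.9167)
N_min = 15 stations

15


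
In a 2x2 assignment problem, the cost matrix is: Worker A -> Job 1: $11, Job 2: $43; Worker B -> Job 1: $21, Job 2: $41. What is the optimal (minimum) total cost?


Option 1: A->1 + B->2 = $11 + $41 = $52
Option 2: A->2 + B->1 = $43 + $21 = $64
Min cost = min($52, $64) = $52

$52


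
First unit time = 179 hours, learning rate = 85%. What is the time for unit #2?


Formula: T_n = T_1 * (learning_rate)^(log2(n)) where learning_rate = rate/100
Doublings = log2(2) = 1
T_n = 179 * 0.85^1
T_n = 179 * 0.85 = 152.2 hours

152.2 hours


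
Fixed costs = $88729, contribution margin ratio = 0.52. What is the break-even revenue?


Formula: BER = Fixed Costs / Contribution Margin Ratio
BER = $88729 / 0.52
BER = $170632.69 (to the nearest cent)

$170632.69


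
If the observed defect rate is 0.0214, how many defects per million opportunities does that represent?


DPMO = defect_rate * 1000000 = 0.0214 * 1000000

21400


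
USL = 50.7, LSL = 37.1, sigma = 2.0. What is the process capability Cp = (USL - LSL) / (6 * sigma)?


Cp = (50.7 - 37.1) / (6 * 2.0)

1.13


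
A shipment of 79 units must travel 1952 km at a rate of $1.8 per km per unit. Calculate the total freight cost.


TC = dist * cost * units = 1952 * 1.8 * 79 = $277574.40

$277574.40


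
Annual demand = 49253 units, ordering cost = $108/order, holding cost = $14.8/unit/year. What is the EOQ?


Formula: EOQ = sqrt(2 * D * S / H)
Numerator: 2 * 49253 * 108 = 10638648
2DS/H = 10638648 / 14.8 = 718827.6
EOQ = sqrt(718827.6) = 847.8 units

847.8 units


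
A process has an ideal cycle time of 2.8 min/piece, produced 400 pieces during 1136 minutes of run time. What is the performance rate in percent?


Formula: Performance = (Ideal CT * Total Count) / Run Time * 100
Ideal output time = 2.8 * 400 = 1120.0 min
Performance = 1120.0 / 1136 * 100 = 98.6%

98.6%


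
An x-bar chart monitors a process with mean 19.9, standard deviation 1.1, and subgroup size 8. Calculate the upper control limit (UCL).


UCL = 19.9 + 3 * 1.1 / sqrt(8)

21.07


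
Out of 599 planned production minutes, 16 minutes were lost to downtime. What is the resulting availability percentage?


Formula: Availability = (Planned Time - Downtime) / Planned Time * 100
Uptime = 599 - 16 = 583 min
Availability = 583 / 599 * 100 = 97.3%

97.3%


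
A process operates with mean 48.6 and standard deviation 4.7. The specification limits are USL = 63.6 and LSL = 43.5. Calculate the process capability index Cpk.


Cpu = (63.6 - 48.6) / (3 * 4.7) = 1.06
Cpl = (48.6 - 43.5) / (3 * 4.7) = 0.36
Cpk = min(1.06, 0.36) = 0.36

0.36


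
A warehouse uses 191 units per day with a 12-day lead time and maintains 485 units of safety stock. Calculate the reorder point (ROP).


Formula: ROP = (Daily Demand * Lead Time) + Safety Stock
Demand during lead time = 191 * 12 = 2292 units
ROP = 2292 + 485 = 2777 units

2777 units


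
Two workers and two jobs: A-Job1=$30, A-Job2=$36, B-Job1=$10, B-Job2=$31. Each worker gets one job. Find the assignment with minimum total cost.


Option 1: A->1 + B->2 = $30 + $31 = $61
Option 2: A->2 + B->1 = $36 + $10 = $46
Min cost = min($61, $46) = $46

$46


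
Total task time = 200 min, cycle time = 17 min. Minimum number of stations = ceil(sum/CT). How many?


Formula: N_min = ceil(Sum of Task Times / Cycle Time)
N_min = ceil(200 min / 17 min) = ceil(11.7647)
N_min = 12 stations

12


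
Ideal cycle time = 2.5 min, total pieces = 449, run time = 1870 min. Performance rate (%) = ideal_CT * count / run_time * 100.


Formula: Performance = (Ideal CT * Total Count) / Run Time * 100
Ideal output time = 2.5 * 449 = 1122.5 min
Performance = 1122.5 / 1870 * 100 = 60.0%

60.0%


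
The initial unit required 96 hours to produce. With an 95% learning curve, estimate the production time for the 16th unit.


Formula: T_n = T_1 * (learning_rate)^(log2(n)) where learning_rate = rate/100
Doublings = log2(16) = 4
T_n = 96 * 0.95^4
T_n = 96 * 0.8145 = 78.2 hours

78.2 hours


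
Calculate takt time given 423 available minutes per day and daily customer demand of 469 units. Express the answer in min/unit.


Formula: Takt Time = Available Production Time / Customer Demand
Takt = 423 min/day / 469 units/day
Takt = 0.9 min/unit

0.9 min/unit


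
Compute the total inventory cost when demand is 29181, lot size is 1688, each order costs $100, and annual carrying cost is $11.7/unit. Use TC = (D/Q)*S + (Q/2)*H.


TC = 29181/1688 * 100 + 1688/2 * 11.7

$11603.53


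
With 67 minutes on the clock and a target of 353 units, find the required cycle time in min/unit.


Formula: CT = Available Time / Number of Units
CT = 67 min / 353 units
CT = 0.19 min/unit

0.19 min/unit


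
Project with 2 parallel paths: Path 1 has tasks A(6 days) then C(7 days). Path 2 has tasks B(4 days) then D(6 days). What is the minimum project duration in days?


Path 1 = 6 + 7 = 13 days
Path 2 = 4 + 6 = 10 days
Duration = max(13, 10) = 13 days

13 days


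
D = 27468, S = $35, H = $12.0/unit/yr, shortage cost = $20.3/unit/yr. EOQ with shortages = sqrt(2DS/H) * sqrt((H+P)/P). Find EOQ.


Formula: EOQ* = sqrt(2DS/H) * sqrt((H+P)/P)
Base EOQ = sqrt(2*27468*35/12.0) = 400.29 units
Correction = sqrt((12.0+20.3)/20.3) = 1.2614
EOQ* = 400.29 * 1.2614 = 504.9 units

504.9 units


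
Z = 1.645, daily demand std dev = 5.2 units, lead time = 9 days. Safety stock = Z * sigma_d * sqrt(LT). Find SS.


Formula: SS = z * sigma_d * sqrt(LT)
sqrt(LT) = sqrt(9) = 3.0
SS = 1.645 * 5.2 * 3.0
SS = 25.7 units

25.7 units


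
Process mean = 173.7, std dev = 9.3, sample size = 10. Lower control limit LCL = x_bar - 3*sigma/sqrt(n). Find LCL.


LCL = 173.7 - 3 * 9.3 / sqrt(10)

164.88


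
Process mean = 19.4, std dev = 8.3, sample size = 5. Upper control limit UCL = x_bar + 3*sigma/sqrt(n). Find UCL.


UCL = 19.4 + 3 * 8.3 / sqrt(5)

30.54


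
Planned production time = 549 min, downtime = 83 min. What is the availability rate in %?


Formula: Availability = (Planned Time - Downtime) / Planned Time * 100
Uptime = 549 - 83 = 466 min
Availability = 466 / 549 * 100 = 84.9%

84.9%


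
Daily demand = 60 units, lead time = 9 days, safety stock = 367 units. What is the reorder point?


Formula: ROP = (Daily Demand * Lead Time) + Safety Stock
Demand during lead time = 60 * 9 = 540 units
ROP = 540 + 367 = 907 units

907 units


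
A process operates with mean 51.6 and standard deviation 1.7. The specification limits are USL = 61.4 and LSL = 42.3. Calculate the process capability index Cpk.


Cpu = (61.4 - 51.6) / (3 * 1.7) = 1.92
Cpl = (51.6 - 42.3) / (3 * 1.7) = 1.82
Cpk = min(1.92, 1.82) = 1.82

1.82


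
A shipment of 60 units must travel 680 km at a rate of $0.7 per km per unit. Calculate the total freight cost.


TC = dist * cost * units = 680 * 0.7 * 60 = $28560.00

$28560.00


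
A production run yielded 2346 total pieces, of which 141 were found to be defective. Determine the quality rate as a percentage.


Formula: Quality Rate = Good Pieces / Total Pieces * 100
Good pieces = 2346 - 141 = 2205
QR = 2205 / 2346 * 100 = 94.0%

94.0%


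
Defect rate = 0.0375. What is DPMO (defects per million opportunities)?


DPMO = defect_rate * 1000000 = 0.0375 * 1000000

37500


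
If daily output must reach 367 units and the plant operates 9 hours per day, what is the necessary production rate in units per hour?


Formula: Production Rate = Daily Demand / Available Hours
Rate = 367 units/day / 9 hours/day
Rate = 40.8 units/hour

40.8 units/hour


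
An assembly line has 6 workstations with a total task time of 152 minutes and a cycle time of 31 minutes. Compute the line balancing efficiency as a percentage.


Formula: Efficiency = Sum of Task Times / (N_stations * CT) * 100
Total station capacity = 6 stations * 31 min = 186 min
Efficiency = 152 / 186 * 100 = 81.7%

81.7%


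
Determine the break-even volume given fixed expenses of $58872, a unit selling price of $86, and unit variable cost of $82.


Formula: BEQ = Fixed Costs / (Price - Variable Cost)
Contribution margin = $86 - $82 = $4/unit
BEQ = ceil($58872 / $4/unit) = ceil(14718.0) = 14718 units

14718 units


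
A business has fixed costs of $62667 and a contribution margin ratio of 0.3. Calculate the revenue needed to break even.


Formula: BER = Fixed Costs / Contribution Margin Ratio
BER = $62667 / 0.3
BER = $208890.00 (to the nearest cent)

$208890.00


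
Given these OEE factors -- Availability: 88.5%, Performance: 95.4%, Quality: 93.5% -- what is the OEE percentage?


Formula: OEE = Availability * Performance * Quality / 10000
A * P = 88.5% * 95.4% / 100 = 84.43%
OEE = 84.43% * 93.5% / 100 = 78.9%

78.9%


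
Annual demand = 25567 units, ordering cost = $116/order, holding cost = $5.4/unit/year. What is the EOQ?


Formula: EOQ = sqrt(2 * D * S / H)
Numerator: 2 * 25567 * 116 = 5931544
2DS/H = 5931544 / 5.4 = 1098434.1
EOQ = sqrt(1098434.1) = 1048.1 units

1048.1 units


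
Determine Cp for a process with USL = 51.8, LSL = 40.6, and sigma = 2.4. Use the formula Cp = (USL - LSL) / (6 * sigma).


Cp = (51.8 - 40.6) / (6 * 2.4)

0.78


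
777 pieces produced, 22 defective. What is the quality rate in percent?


Formula: Quality Rate = Good Pieces / Total Pieces * 100
Good pieces = 777 - 22 = 755
QR = 755 / 777 * 100 = 97.2%

97.2%


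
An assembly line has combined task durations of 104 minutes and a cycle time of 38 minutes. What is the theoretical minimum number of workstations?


Formula: N_min = ceil(Sum of Task Times / Cycle Time)
N_min = ceil(104 min / 38 min) = ceil(2.7368)
N_min = 3 stations

3


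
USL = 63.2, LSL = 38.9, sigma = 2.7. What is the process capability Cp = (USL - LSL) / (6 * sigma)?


Cp = (63.2 - 38.9) / (6 * 2.7)

1.5


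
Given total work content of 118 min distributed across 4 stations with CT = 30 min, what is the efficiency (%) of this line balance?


Formula: Efficiency = Sum of Task Times / (N_stations * CT) * 100
Total station capacity = 4 stations * 30 min = 120 min
Efficiency = 118 / 120 * 100 = 98.3%

98.3%


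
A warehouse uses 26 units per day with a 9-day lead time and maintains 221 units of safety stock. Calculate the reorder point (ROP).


Formula: ROP = (Daily Demand * Lead Time) + Safety Stock
Demand during lead time = 26 * 9 = 234 units
ROP = 234 + 221 = 455 units

455 units


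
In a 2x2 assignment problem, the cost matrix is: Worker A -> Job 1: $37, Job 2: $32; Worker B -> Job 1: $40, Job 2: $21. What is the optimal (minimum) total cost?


Option 1: A->1 + B->2 = $37 + $21 = $58
Option 2: A->2 + B->1 = $32 + $40 = $72
Min cost = min($58, $72) = $58

$58


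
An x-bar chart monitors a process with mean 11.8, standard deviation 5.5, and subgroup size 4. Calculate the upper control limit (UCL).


UCL = 11.8 + 3 * 5.5 / sqrt(4)

20.05


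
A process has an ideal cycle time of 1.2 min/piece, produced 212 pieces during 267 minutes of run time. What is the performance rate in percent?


Formula: Performance = (Ideal CT * Total Count) / Run Time * 100
Ideal output time = 1.2 * 212 = 254.4 min
Performance = 254.4 / 267 * 100 = 95.3%

95.3%


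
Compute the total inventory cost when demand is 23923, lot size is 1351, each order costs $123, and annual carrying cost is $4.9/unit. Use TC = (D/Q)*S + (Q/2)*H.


TC = 23923/1351 * 123 + 1351/2 * 4.9

$5487.99


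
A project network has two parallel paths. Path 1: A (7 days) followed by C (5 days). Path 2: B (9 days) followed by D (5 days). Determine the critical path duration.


Path 1 = 7 + 5 = 12 days
Path 2 = 9 + 5 = 14 days
Duration = max(12, 14) = 14 days

14 days


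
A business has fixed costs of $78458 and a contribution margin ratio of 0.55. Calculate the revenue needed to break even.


Formula: BER = Fixed Costs / Contribution Margin Ratio
BER = $78458 / 0.55
BER = $142650.91 (to the nearest cent)

$142650.91


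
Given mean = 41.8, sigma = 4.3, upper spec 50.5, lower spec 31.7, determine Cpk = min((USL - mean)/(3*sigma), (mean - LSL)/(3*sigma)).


Cpu = (50.5 - 41.8) / (3 * 4.3) = 0.67
Cpl = (41.8 - 31.7) / (3 * 4.3) = 0.78
Cpk = min(0.67, 0.78) = 0.67

0.67


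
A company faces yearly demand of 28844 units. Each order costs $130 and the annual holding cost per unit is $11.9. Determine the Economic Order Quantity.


Formula: EOQ = sqrt(2 * D * S / H)
Numerator: 2 * 28844 * 130 = 7499440
2DS/H = 7499440 / 11.9 = 630205.0
EOQ = sqrt(630205.0) = 793.9 units

793.9 units


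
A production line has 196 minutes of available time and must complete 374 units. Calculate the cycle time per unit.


Formula: CT = Available Time / Number of Units
CT = 196 min / 374 units
CT = 0.52 min/unit

0.52 min/unit


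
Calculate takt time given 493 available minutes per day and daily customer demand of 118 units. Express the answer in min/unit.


Formula: Takt Time = Available Production Time / Customer Demand
Takt = 493 min/day / 118 units/day
Takt = 4.18 min/unit

4.18 min/unit


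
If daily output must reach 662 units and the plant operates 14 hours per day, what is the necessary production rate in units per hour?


Formula: Production Rate = Daily Demand / Available Hours
Rate = 662 units/day / 14 hours/day
Rate = 47.3 units/hour

47.3 units/hour


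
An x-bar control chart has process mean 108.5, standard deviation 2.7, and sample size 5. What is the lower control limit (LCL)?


LCL = 108.5 - 3 * 2.7 / sqrt(5)

104.88


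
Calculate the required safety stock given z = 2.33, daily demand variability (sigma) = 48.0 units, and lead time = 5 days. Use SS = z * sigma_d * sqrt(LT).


Formula: SS = z * sigma_d * sqrt(LT)
sqrt(LT) = sqrt(5) = 2.2361
SS = 2.33 * 48.0 * 2.2361
SS = 250.1 units

250.1 units


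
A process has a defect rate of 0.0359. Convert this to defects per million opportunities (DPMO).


DPMO = defect_rate * 1000000 = 0.0359 * 1000000

35900


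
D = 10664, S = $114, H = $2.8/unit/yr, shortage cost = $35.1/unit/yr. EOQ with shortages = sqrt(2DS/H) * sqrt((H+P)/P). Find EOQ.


Formula: EOQ* = sqrt(2DS/H) * sqrt((H+P)/P)
Base EOQ = sqrt(2*10664*114/2.8) = 931.86 units
Correction = sqrt((2.8+35.1)/35.1) = 1.03912
EOQ* = 931.86 * 1.03912 = 968.3 units

968.3 units


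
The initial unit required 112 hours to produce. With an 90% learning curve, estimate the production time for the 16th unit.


Formula: T_n = T_1 * (learning_rate)^(log2(n)) where learning_rate = rate/100
Doublings = log2(16) = 4
T_n = 112 * 0.9^4
T_n = 112 * 0.6561 = 73.5 hours

73.5 hours


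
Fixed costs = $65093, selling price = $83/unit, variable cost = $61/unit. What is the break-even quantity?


Formula: BEQ = Fixed Costs / (Price - Variable Cost)
Contribution margin = $83 - $61 = $22/unit
BEQ = ceil($65093 / $22/unit) = ceil(2958.77) = 2959 units

2959 units


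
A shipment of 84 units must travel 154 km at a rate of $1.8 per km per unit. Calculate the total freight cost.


TC = dist * cost * units = 154 * 1.8 * 84 = $23284.80

$23284.80


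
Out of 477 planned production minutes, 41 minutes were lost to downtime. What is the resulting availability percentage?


Formula: Availability = (Planned Time - Downtime) / Planned Time * 100
Uptime = 477 - 41 = 436 min
Availability = 436 / 477 * 100 = 91.4%

91.4%


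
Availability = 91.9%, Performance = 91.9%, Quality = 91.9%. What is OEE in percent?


Formula: OEE = Availability * Performance * Quality / 10000
A * P = 91.9% * 91.9% / 100 = 84.46%
OEE = 84.46% * 91.9% / 100 = 77.6%

77.6%


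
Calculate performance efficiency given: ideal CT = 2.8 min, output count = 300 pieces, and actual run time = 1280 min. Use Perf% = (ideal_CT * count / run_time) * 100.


Formula: Performance = (Ideal CT * Total Count) / Run Time * 100
Ideal output time = 2.8 * 300 = 840.0 min
Performance = 840.0 / 1280 * 100 = 65.6%

65.6%


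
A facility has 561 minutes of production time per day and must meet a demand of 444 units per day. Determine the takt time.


Formula: Takt Time = Available Production Time / Customer Demand
Takt = 561 min/day / 444 units/day
Takt = 1.26 min/unit

1.26 min/unit


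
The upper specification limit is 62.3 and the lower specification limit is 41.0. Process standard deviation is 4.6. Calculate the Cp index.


Cp = (62.3 - 41.0) / (6 * 4.6)

0.77


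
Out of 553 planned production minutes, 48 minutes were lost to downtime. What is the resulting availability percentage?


Formula: Availability = (Planned Time - Downtime) / Planned Time * 100
Uptime = 553 - 48 = 505 min
Availability = 505 / 553 * 100 = 91.3%

91.3%


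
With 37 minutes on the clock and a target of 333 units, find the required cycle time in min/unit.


Formula: CT = Available Time / Number of Units
CT = 37 min / 333 units
CT = 0.11 min/unit

0.11 min/unit


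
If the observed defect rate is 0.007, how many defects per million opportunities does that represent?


DPMO = defect_rate * 1000000 = 0.007 * 1000000

7000


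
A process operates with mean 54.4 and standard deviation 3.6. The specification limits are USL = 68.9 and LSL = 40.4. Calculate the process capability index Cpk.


Cpu = (68.9 - 54.4) / (3 * 3.6) = 1.34
Cpl = (54.4 - 40.4) / (3 * 3.6) = 1.3
Cpk = min(1.34, 1.3) = 1.3

1.3


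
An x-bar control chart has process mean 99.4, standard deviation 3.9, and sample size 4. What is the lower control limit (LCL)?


LCL = 99.4 - 3 * 3.9 / sqrt(4)

93.55


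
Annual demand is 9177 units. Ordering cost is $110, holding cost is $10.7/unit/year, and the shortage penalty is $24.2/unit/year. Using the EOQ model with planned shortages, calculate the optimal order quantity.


Formula: EOQ* = sqrt(2DS/H) * sqrt((H+P)/P)
Base EOQ = sqrt(2*9177*110/10.7) = 434.38 units
Correction = sqrt((10.7+24.2)/24.2) = 1.20089
EOQ* = 434.38 * 1.20089 = 521.6 units

521.6 units


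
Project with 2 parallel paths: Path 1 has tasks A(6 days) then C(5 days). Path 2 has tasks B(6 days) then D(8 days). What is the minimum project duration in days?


Path 1 = 6 + 5 = 11 days
Path 2 = 6 + 8 = 14 days
Duration = max(11, 14) = 14 days

14 days


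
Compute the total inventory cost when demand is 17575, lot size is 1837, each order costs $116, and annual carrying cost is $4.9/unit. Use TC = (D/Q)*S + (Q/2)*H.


TC = 17575/1837 * 116 + 1837/2 * 4.9

$5610.45


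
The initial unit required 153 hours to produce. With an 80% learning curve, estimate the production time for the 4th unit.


Formula: T_n = T_1 * (learning_rate)^(log2(n)) where learning_rate = rate/100
Doublings = log2(4) = 2
T_n = 153 * 0.8^2
T_n = 153 * 0.64 = 97.9 hours

97.9 hours


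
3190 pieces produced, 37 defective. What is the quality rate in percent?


Formula: Quality Rate = Good Pieces / Total Pieces * 100
Good pieces = 3190 - 37 = 3153
QR = 3153 / 3190 * 100 = 98.8%

98.8%


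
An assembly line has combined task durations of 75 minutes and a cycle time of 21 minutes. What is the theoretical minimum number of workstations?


Formula: N_min = ceil(Sum of Task Times / Cycle Time)
N_min = ceil(75 min / 21 min) = ceil(3.5714)
N_min = 4 stations

4


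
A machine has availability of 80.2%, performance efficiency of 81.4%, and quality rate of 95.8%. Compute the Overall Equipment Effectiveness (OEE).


Formula: OEE = Availability * Performance * Quality / 10000
A * P = 80.2% * 81.4% / 100 = 65.28%
OEE = 65.28% * 95.8% / 100 = 62.5%

62.5%


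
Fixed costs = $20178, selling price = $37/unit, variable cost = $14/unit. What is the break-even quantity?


Formula: BEQ = Fixed Costs / (Price - Variable Cost)
Contribution margin = $37 - $14 = $23/unit
BEQ = ceil($20178 / $23/unit) = ceil(877.3) = 878 units

878 units


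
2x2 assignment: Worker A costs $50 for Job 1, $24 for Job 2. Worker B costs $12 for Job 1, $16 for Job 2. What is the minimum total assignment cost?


Option 1: A->1 + B->2 = $50 + $16 = $66
Option 2: A->2 + B->1 = $24 + $12 = $36
Min cost = min($66, $36) = $36

$36


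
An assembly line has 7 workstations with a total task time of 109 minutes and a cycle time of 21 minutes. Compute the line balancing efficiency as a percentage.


Formula: Efficiency = Sum of Task Times / (N_stations * CT) * 100
Total station capacity = 7 stations * 21 min = 147 min
Efficiency = 109 / 147 * 100 = 74.1%

74.1%


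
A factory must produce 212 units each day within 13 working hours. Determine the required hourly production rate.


Formula: Production Rate = Daily Demand / Available Hours
Rate = 212 units/day / 13 hours/day
Rate = 16.3 units/hour

16.3 units/hour


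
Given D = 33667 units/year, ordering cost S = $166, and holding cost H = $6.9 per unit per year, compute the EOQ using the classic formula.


Formula: EOQ = sqrt(2 * D * S / H)
Numerator: 2 * 33667 * 166 = 11177444
2DS/H = 11177444 / 6.9 = 1619919.4
EOQ = sqrt(1619919.4) = 1272.8 units

1272.8 units


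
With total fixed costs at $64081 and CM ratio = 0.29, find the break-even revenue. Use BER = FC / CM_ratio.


Formula: BER = Fixed Costs / Contribution Margin Ratio
BER = $64081 / 0.29
BER = $220968.97 (to the nearest cent)

$220968.97


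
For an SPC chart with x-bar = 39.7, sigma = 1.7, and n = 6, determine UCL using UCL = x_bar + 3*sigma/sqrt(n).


UCL = 39.7 + 3 * 1.7 / sqrt(6)

41.78


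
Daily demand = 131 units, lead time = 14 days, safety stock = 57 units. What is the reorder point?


Formula: ROP = (Daily Demand * Lead Time) + Safety Stock
Demand during lead time = 131 * 14 = 1834 units
ROP = 1834 + 57 = 1891 units

1891 units


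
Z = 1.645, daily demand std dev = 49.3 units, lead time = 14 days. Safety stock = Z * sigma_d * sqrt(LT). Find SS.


Formula: SS = z * sigma_d * sqrt(LT)
sqrt(LT) = sqrt(14) = 3.7417
SS = 1.645 * 49.3 * 3.7417
SS = 303.4 units

303.4 units


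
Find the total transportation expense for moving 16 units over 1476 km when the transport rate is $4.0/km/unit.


TC = dist * cost * units = 1476 * 4.0 * 16 = $94464.00

$94464.00


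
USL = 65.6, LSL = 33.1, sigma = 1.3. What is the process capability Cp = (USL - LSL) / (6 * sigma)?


Cp = (65.6 - 33.1) / (6 * 1.3)

4.17


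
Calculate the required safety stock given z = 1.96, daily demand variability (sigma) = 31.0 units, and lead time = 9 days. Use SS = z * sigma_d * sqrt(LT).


Formula: SS = z * sigma_d * sqrt(LT)
sqrt(LT) = sqrt(9) = 3.0
SS = 1.96 * 31.0 * 3.0
SS = 182.3 units

182.3 units


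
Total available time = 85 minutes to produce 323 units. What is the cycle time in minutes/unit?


Formula: CT = Available Time / Number of Units
CT = 85 min / 323 units
CT = 0.26 min/unit

0.26 min/unit


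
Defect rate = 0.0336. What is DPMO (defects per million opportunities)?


DPMO = defect_rate * 1000000 = 0.0336 * 1000000

33600


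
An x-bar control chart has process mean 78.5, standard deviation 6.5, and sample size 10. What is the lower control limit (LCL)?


LCL = 78.5 - 3 * 6.5 / sqrt(10)

72.33


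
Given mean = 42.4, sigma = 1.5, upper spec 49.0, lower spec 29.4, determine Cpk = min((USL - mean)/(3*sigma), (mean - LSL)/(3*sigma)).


Cpu = (49.0 - 42.4) / (3 * 1.5) = 1.47
Cpl = (42.4 - 29.4) / (3 * 1.5) = 2.89
Cpk = min(1.47, 2.89) = 1.47

1.47


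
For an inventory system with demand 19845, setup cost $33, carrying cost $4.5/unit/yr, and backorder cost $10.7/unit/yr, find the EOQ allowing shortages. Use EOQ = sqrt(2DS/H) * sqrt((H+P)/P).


Formula: EOQ* = sqrt(2DS/H) * sqrt((H+P)/P)
Base EOQ = sqrt(2*19845*33/4.5) = 539.5 units
Correction = sqrt((4.5+10.7)/10.7) = 1.19187
EOQ* = 539.5 * 1.19187 = 643.0 units

643.0 units


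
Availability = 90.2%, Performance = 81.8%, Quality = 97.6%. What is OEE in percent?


Formula: OEE = Availability * Performance * Quality / 10000
A * P = 90.2% * 81.8% / 100 = 73.78%
OEE = 73.78% * 97.6% / 100 = 72.0%

72.0%


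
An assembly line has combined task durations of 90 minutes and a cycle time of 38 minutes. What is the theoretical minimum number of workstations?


Formula: N_min = ceil(Sum of Task Times / Cycle Time)
N_min = ceil(90 min / 38 min) = ceil(2.3684)
N_min = 3 stations

3


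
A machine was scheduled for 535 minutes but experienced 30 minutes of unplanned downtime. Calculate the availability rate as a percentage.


Formula: Availability = (Planned Time - Downtime) / Planned Time * 100
Uptime = 535 - 30 = 505 min
Availability = 505 / 535 * 100 = 94.4%

94.4%


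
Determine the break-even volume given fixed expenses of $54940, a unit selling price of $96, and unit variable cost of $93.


Formula: BEQ = Fixed Costs / (Price - Variable Cost)
Contribution margin = $96 - $93 = $3/unit
BEQ = ceil($54940 / $3/unit) = ceil(18313.33) = 18314 units

18314 units


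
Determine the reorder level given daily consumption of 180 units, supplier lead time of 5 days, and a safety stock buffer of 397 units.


Formula: ROP = (Daily Demand * Lead Time) + Safety Stock
Demand during lead time = 180 * 5 = 900 units
ROP = 900 + 397 = 1297 units

1297 units


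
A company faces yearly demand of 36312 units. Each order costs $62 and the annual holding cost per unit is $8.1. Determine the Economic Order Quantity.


Formula: EOQ = sqrt(2 * D * S / H)
Numerator: 2 * 36312 * 62 = 4502688
2DS/H = 4502688 / 8.1 = 555887.4
EOQ = sqrt(555887.4) = 745.6 units

745.6 units


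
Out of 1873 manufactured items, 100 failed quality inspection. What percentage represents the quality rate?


Formula: Quality Rate = Good Pieces / Total Pieces * 100
Good pieces = 1873 - 100 = 1773
QR = 1773 / 1873 * 100 = 94.7%

94.7%


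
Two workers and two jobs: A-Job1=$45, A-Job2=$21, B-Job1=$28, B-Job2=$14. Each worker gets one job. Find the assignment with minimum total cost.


Option 1: A->1 + B->2 = $45 + $14 = $59
Option 2: A->2 + B->1 = $21 + $28 = $49
Min cost = min($59, $49) = $49

$49


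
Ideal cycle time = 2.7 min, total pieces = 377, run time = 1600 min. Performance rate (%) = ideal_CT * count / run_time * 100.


Formula: Performance = (Ideal CT * Total Count) / Run Time * 100
Ideal output time = 2.7 * 377 = 1017.9 min
Performance = 1017.9 / 1600 * 100 = 63.6%

63.6%


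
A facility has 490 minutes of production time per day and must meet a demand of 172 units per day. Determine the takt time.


Formula: Takt Time = Available Production Time / Customer Demand
Takt = 490 min/day / 172 units/day
Takt = 2.85 min/unit

2.85 min/unit


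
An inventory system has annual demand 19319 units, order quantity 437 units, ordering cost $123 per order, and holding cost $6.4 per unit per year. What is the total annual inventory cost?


TC = 19319/437 * 123 + 437/2 * 6.4

$6836.01


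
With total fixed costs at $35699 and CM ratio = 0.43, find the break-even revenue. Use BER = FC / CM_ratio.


Formula: BER = Fixed Costs / Contribution Margin Ratio
BER = $35699 / 0.43
BER = $83020.93 (to the nearest cent)

$83020.93
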